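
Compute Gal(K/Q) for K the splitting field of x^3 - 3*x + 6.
Gal(K/Q) = S_3 (symmetric group of order 6)

Compute the discriminant of x^3 + (0)*x^2 + (-3)*x + (6): Δ = -864. Since Δ is not a rational square, the Galois group is not contained in A_3; it must be the full S_3 (irreducibility of the cubic rules out anything smaller).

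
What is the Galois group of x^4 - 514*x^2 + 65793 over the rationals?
Gal(K/Q) = V_4 (Klein four-group, Z/2Z × Z/2Z)

f factors as (x^2 - 273)(x^2 - 241), so the splitting field is K = Q(sqrt(273), sqrt(241)). The elements 273, 241, 65793 are all non-squares in Q, so sqrt(273) and sqrt(241) generate independent quadratic extensions. Thus [K:Q] = 4 and Gal(K/Q) is generated by the two order-2 automorphisms sqrt(273) ↦ -sqrt(273) and sqrt(241) ↦ -sqrt(241), giving V_4.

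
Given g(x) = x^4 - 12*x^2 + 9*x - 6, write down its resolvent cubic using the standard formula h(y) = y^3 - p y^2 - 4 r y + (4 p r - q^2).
h(y) = y^3 + 12*y^2 + 24*y + 207

Identify coefficients: p = -12, q = 9, r = -6.
Plug into h(y) = y^3 - p y^2 - 4 r y + (4 p r - q^2):
  h(y) = y^3 - (-12) y^2 - 4*(-6) y + (4*(-12)*(-6) - (9)^2)
       = y^3 + (12) y^2 + (24) y + (207).
Simplifying: h(y) = y^3 + 12*y^2 + 24*y + 207.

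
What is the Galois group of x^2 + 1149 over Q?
Gal(K/Q) = Z/2Z (cyclic of order 2)

x^2 + 1149 is irreducible over Q since -1149 is not a rational square. The splitting field Q(sqrt(-1149)) has degree 2 over Q, and its unique nontrivial automorphism is sqrt(-1149) ↦ -sqrt(-1149). Hence Gal(Q(sqrt(-1149))/Q) = Z/2Z.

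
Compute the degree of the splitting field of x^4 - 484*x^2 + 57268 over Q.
[K:Q] = 4

f factors as (x^2 - 278)(x^2 - 206); the splitting field is K = Q(sqrt(278), sqrt(206)). Since 278, 206, and 57268 are all non-squares in Q, the three subfields Q(sqrt(278)), Q(sqrt(206)), Q(sqrt(57268)) are distinct degree-2 extensions, so [K:Q] = 4 (Klein four Galois group).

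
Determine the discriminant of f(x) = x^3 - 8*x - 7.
Δ = 725

For a depressed cubic x^3 + p x + q the discriminant is Δ = -4 p^3 - 27 q^2 = -4*(-8)^3 - 27*(-7)^2 = 2048 - 1323 = 725.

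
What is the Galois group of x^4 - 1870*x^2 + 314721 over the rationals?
Gal(K/Q) = Z/2Z (cyclic of order 2)

f factors as (x^2 - 187)(x^2 - 1683), so the splitting field is K = Q(sqrt(187), sqrt(1683)). The squarefree part of 187 is 187 and the squarefree part of 1683 is also 187, so sqrt(187) and sqrt(1683) are both rational multiples of sqrt(187). Hence Q(sqrt(187)) = Q(sqrt(1683)) = Q(sqrt(187)), and the splitting field collapses to a single degree-2 extension with Galois group Z/2Z.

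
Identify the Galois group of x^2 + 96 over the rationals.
Gal(K/Q) = Z/2Z (cyclic of order 2)

x^2 + 96 is irreducible over Q since -96 is not a rational square. The splitting field Q(sqrt(-96)) has degree 2 over Q, and its unique nontrivial automorphism is sqrt(-96) ↦ -sqrt(-96). Hence Gal(Q(sqrt(-96))/Q) = Z/2Z.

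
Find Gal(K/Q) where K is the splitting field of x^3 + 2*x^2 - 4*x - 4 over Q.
Gal(K/Q) = S_3 (symmetric group of order 6)

Compute the discriminant of x^3 + (2)*x^2 + (-4)*x + (-4): Δ = 592. Since Δ is not a rational square, the Galois group is not contained in A_3; it must be the full S_3 (irreducibility of the cubic rules out anything smaller).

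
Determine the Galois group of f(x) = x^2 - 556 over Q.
Gal(K/Q) = Z/2Z (cyclic of order 2)

x^2 - 556 is irreducible over Q since 556 is not a rational square. The splitting field Q(sqrt(556)) has degree 2 over Q, and its unique nontrivial automorphism is sqrt(556) ↦ -sqrt(556). Hence Gal(Q(sqrt(556))/Q) = Z/2Z.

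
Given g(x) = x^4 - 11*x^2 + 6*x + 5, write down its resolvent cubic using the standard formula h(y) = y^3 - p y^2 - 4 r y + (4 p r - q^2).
h(y) = y^3 + 11*y^2 - 20*y - 256

Identify coefficients: p = -11, q = 6, r = 5.
Plug into h(y) = y^3 - p y^2 - 4 r y + (4 p r - q^2):
  h(y) = y^3 - (-11) y^2 - 4*(5) y + (4*(-11)*(5) - (6)^2)
       = y^3 + (11) y^2 + (-20) y + (-256).
Simplifying: h(y) = y^3 + 11*y^2 - 20*y - 256.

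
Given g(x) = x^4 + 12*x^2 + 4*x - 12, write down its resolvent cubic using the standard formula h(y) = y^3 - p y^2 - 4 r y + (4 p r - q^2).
h(y) = y^3 - 12*y^2 + 48*y - 592

Identify coefficients: p = 12, q = 4, r = -12.
Plug into h(y) = y^3 - p y^2 - 4 r y + (4 p r - q^2):
  h(y) = y^3 - (12) y^2 - 4*(-12) y + (4*(12)*(-12) - (4)^2)
       = y^3 + (-12) y^2 + (48) y + (-592).
Simplifying: h(y) = y^3 - 12*y^2 + 48*y - 592.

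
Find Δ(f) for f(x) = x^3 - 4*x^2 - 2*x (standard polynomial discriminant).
Δ = 96

For x^3 + a x^2 + b x + c the discriminant is Δ = 18 a b c - 4 a^3 c + a^2 b^2 - 4 b^3 - 27 c^2.
Plug a = -4, b = -2, c = 0:
  18*(-4)*(-2)*(0) - 4*(-4)^3*(0) + (-4)^2*(-2)^2 - 4*(-2)^3 - 27*(0)^2
  = 0 + (0) + 64 + (32) + (0)
  = 96.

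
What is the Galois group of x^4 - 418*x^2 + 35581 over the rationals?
Gal(K/Q) = V_4 (Klein four-group, Z/2Z × Z/2Z)

f factors as (x^2 - 299)(x^2 - 119), so the splitting field is K = Q(sqrt(299), sqrt(119)). The elements 299, 119, 35581 are all non-squares in Q, so sqrt(299) and sqrt(119) generate independent quadratic extensions. Thus [K:Q] = 4 and Gal(K/Q) is generated by the two order-2 automorphisms sqrt(299) ↦ -sqrt(299) and sqrt(119) ↦ -sqrt(119), giving V_4.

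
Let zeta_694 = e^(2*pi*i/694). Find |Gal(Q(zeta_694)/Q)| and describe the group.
|Gal(Q(zeta_694)/Q)| = phi(694) = 346; group ≅ (Z/694Z)^* ≅ Z/346Z

The n-th cyclotomic polynomial Φ_694(x) is the minimal polynomial of zeta_694 over Q and has degree phi(694) = 346. So Q(zeta_694) is a degree-346 Galois extension with Galois group (Z/694Z)^*. By CRT, (Z/694Z)^* ≅ (Z/2Z)^* × (Z/347Z)^*. Each prime-power unit group is (Z/2Z)^* ≅ trivial group (order 1); (Z/347Z)^* ≅ Z/346Z. Hence Gal(Q(zeta_694)/Q) ≅ Z/346Z.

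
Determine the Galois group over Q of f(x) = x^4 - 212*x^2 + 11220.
Gal(K/Q) = V_4 (Klein four-group, Z/2Z × Z/2Z)

f factors as (x^2 - 102)(x^2 - 110), so the splitting field is K = Q(sqrt(102), sqrt(110)). The elements 102, 110, 11220 are all non-squares in Q, so sqrt(102) and sqrt(110) generate independent quadratic extensions. Thus [K:Q] = 4 and Gal(K/Q) is generated by the two order-2 automorphisms sqrt(102) ↦ -sqrt(102) and sqrt(110) ↦ -sqrt(110), giving V_4.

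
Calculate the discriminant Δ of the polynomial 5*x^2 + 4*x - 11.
Δ = 236

For a quadratic a x^2 + b x + c the discriminant is Δ = b^2 - 4ac = (4)^2 - 4*(5)*(-11) = 16 - (-220) = 236.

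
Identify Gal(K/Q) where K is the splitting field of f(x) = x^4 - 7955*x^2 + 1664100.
Gal(K/Q) = Z/2Z (cyclic of order 2)

f factors as (x^2 - 215)(x^2 - 7740), so the splitting field is K = Q(sqrt(215), sqrt(7740)). The squarefree part of 215 is 215 and the squarefree part of 7740 is also 215, so sqrt(215) and sqrt(7740) are both rational multiples of sqrt(215). Hence Q(sqrt(215)) = Q(sqrt(7740)) = Q(sqrt(215)), and the splitting field collapses to a single degree-2 extension with Galois group Z/2Z.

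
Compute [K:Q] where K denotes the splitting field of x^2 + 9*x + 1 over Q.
[K:Q] = 2

The discriminant of x^2 + (9)*x + (1) is b^2 - 4c = 81 - (4) = 77. Since 77 is not a perfect square in Q, the polynomial is irreducible over Q. Its two roots generate a degree-2 extension, so [K:Q] = 2.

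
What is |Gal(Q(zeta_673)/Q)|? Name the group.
|Gal(Q(zeta_673)/Q)| = phi(673) = 672; group ≅ (Z/673Z)^* ≅ Z/672Z

The n-th cyclotomic polynomial Φ_673(x) is the minimal polynomial of zeta_673 over Q and has degree phi(673) = 672. So Q(zeta_673) is a degree-672 Galois extension with Galois group (Z/673Z)^*. (Z/673Z)^* is cyclic since 673 is an odd prime power (or 4). Hence Gal(Q(zeta_673)/Q) ≅ Z/672Z.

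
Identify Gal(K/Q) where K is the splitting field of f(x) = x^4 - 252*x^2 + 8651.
Gal(K/Q) = V_4 (Klein four-group, Z/2Z × Z/2Z)

f factors as (x^2 - 41)(x^2 - 211), so the splitting field is K = Q(sqrt(41), sqrt(211)). The elements 41, 211, 8651 are all non-squares in Q, so sqrt(41) and sqrt(211) generate independent quadratic extensions. Thus [K:Q] = 4 and Gal(K/Q) is generated by the two order-2 automorphisms sqrt(41) ↦ -sqrt(41) and sqrt(211) ↦ -sqrt(211), giving V_4.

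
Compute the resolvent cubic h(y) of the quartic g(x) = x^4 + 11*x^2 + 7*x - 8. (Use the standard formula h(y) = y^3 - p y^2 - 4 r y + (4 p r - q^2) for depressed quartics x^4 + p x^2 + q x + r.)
h(y) = y^3 - 11*y^2 + 32*y - 401

Identify coefficients: p = 11, q = 7, r = -8.
Plug into h(y) = y^3 - p y^2 - 4 r y + (4 p r - q^2):
  h(y) = y^3 - (11) y^2 - 4*(-8) y + (4*(11)*(-8) - (7)^2)
       = y^3 + (-11) y^2 + (32) y + (-401).
Simplifying: h(y) = y^3 - 11*y^2 + 32*y - 401.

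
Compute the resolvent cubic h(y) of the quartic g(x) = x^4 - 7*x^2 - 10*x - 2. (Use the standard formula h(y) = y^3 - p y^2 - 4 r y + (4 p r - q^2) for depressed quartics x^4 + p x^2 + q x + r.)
h(y) = y^3 + 7*y^2 + 8*y - 44

Identify coefficients: p = -7, q = -10, r = -2.
Plug into h(y) = y^3 - p y^2 - 4 r y + (4 p r - q^2):
  h(y) = y^3 - (-7) y^2 - 4*(-2) y + (4*(-7)*(-2) - (-10)^2)
       = y^3 + (7) y^2 + (8) y + (-44).
Simplifying: h(y) = y^3 + 7*y^2 + 8*y - 44.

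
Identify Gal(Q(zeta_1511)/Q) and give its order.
|Gal(Q(zeta_1511)/Q)| = phi(1511) = 1510; group ≅ (Z/1511Z)^* ≅ Z/1510Z

The n-th cyclotomic polynomial Φ_1511(x) is the minimal polynomial of zeta_1511 over Q and has degree phi(1511) = 1510. So Q(zeta_1511) is a degree-1510 Galois extension with Galois group (Z/1511Z)^*. (Z/1511Z)^* is cyclic since 1511 is an odd prime power (or 4). Hence Gal(Q(zeta_1511)/Q) ≅ Z/1510Z.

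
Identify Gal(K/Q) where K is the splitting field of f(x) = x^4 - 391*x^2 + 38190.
Gal(K/Q) = V_4 (Klein four-group, Z/2Z × Z/2Z)

f factors as (x^2 - 201)(x^2 - 190), so the splitting field is K = Q(sqrt(201), sqrt(190)). The elements 201, 190, 38190 are all non-squares in Q, so sqrt(201) and sqrt(190) generate independent quadratic extensions. Thus [K:Q] = 4 and Gal(K/Q) is generated by the two order-2 automorphisms sqrt(201) ↦ -sqrt(201) and sqrt(190) ↦ -sqrt(190), giving V_4.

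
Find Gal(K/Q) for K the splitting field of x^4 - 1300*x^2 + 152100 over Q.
Gal(K/Q) = Z/2Z (cyclic of order 2)

f factors as (x^2 - 1170)(x^2 - 130), so the splitting field is K = Q(sqrt(1170), sqrt(130)). The squarefree part of 1170 is 130 and the squarefree part of 130 is also 130, so sqrt(1170) and sqrt(130) are both rational multiples of sqrt(130). Hence Q(sqrt(1170)) = Q(sqrt(130)) = Q(sqrt(130)), and the splitting field collapses to a single degree-2 extension with Galois group Z/2Z.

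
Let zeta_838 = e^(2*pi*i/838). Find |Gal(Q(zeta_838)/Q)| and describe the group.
|Gal(Q(zeta_838)/Q)| = phi(838) = 418; group ≅ (Z/838Z)^* ≅ Z/418Z

The n-th cyclotomic polynomial Φ_838(x) is the minimal polynomial of zeta_838 over Q and has degree phi(838) = 418. So Q(zeta_838) is a degree-418 Galois extension with Galois group (Z/838Z)^*. By CRT, (Z/838Z)^* ≅ (Z/2Z)^* × (Z/419Z)^*. Each prime-power unit group is (Z/2Z)^* ≅ trivial group (order 1); (Z/419Z)^* ≅ Z/418Z. Hence Gal(Q(zeta_838)/Q) ≅ Z/418Z.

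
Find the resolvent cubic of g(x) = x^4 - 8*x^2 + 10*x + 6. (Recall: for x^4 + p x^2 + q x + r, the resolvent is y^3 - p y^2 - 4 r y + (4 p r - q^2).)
h(y) = y^3 + 8*y^2 - 24*y - 292

Identify coefficients: p = -8, q = 10, r = 6.
Plug into h(y) = y^3 - p y^2 - 4 r y + (4 p r - q^2):
  h(y) = y^3 - (-8) y^2 - 4*(6) y + (4*(-8)*(6) - (10)^2)
       = y^3 + (8) y^2 + (-24) y + (-292).
Simplifying: h(y) = y^3 + 8*y^2 - 24*y - 292.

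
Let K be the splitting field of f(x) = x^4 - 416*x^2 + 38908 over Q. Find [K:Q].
[K:Q] = 4

f factors as (x^2 - 142)(x^2 - 274); the splitting field is K = Q(sqrt(142), sqrt(274)). Since 142, 274, and 38908 are all non-squares in Q, the three subfields Q(sqrt(142)), Q(sqrt(274)), Q(sqrt(38908)) are distinct degree-2 extensions, so [K:Q] = 4 (Klein four Galois group).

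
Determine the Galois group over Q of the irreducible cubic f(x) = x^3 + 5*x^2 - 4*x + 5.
Gal(K/Q) = S_3 (symmetric group of order 6)

Compute the discriminant of x^3 + (5)*x^2 + (-4)*x + (5): Δ = -4319. Since Δ is not a rational square, the Galois group is not contained in A_3; it must be the full S_3 (irreducibility of the cubic rules out anything smaller).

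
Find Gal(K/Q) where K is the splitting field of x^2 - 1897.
Gal(K/Q) = Z/2Z (cyclic of order 2)

x^2 - 1897 is irreducible over Q since 1897 is not a rational square. The splitting field Q(sqrt(1897)) has degree 2 over Q, and its unique nontrivial automorphism is sqrt(1897) ↦ -sqrt(1897). Hence Gal(Q(sqrt(1897))/Q) = Z/2Z.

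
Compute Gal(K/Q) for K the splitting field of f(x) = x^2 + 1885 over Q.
Gal(K/Q) = Z/2Z (cyclic of order 2)

x^2 + 1885 is irreducible over Q since -1885 is not a rational square. The splitting field Q(sqrt(-1885)) has degree 2 over Q, and its unique nontrivial automorphism is sqrt(-1885) ↦ -sqrt(-1885). Hence Gal(Q(sqrt(-1885))/Q) = Z/2Z.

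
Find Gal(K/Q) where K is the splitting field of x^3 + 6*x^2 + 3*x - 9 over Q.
Gal(K/Q) = S_3 (symmetric group of order 6)

Compute the discriminant of x^3 + (6)*x^2 + (3)*x + (-9): Δ = 2889. Since Δ is not a rational square, the Galois group is not contained in A_3; it must be the full S_3 (irreducibility of the cubic rules out anything smaller).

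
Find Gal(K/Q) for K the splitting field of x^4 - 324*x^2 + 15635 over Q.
Gal(K/Q) = V_4 (Klein four-group, Z/2Z × Z/2Z)

f factors as (x^2 - 59)(x^2 - 265), so the splitting field is K = Q(sqrt(59), sqrt(265)). The elements 59, 265, 15635 are all non-squares in Q, so sqrt(59) and sqrt(265) generate independent quadratic extensions. Thus [K:Q] = 4 and Gal(K/Q) is generated by the two order-2 automorphisms sqrt(59) ↦ -sqrt(59) and sqrt(265) ↦ -sqrt(265), giving V_4.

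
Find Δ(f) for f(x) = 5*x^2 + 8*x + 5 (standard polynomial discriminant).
Δ = -36

For a quadratic a x^2 + b x + c the discriminant is Δ = b^2 - 4ac = (8)^2 - 4*(5)*(5) = 64 - (100) = -36.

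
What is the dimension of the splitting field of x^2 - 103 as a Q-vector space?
[K:Q] = 2

The polynomial x^2 - 103 is irreducible over Q since 103 is not a perfect square. Its splitting field is Q(sqrt(103)), which has degree 2 over Q.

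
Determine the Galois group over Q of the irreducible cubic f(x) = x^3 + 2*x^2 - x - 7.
Gal(K/Q) = S_3 (symmetric group of order 6)

Compute the discriminant of x^3 + (2)*x^2 + (-1)*x + (-7): Δ = -839. Since Δ is not a rational square, the Galois group is not contained in A_3; it must be the full S_3 (irreducibility of the cubic rules out anything smaller).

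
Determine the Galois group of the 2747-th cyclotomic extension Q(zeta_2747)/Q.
|Gal(Q(zeta_2747)/Q)| = phi(2747) = 2640; group ≅ (Z/2747Z)^* ≅ Z/40Z × Z/66Z

The n-th cyclotomic polynomial Φ_2747(x) is the minimal polynomial of zeta_2747 over Q and has degree phi(2747) = 2640. So Q(zeta_2747) is a degree-2640 Galois extension with Galois group (Z/2747Z)^*. By CRT, (Z/2747Z)^* ≅ (Z/41Z)^* × (Z/67Z)^*. Each prime-power unit group is (Z/41Z)^* ≅ Z/40Z; (Z/67Z)^* ≅ Z/66Z. Hence Gal(Q(zeta_2747)/Q) ≅ Z/40Z × Z/66Z.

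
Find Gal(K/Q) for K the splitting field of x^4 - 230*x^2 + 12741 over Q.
Gal(K/Q) = V_4 (Klein four-group, Z/2Z × Z/2Z)

f factors as (x^2 - 93)(x^2 - 137), so the splitting field is K = Q(sqrt(93), sqrt(137)). The elements 93, 137, 12741 are all non-squares in Q, so sqrt(93) and sqrt(137) generate independent quadratic extensions. Thus [K:Q] = 4 and Gal(K/Q) is generated by the two order-2 automorphisms sqrt(93) ↦ -sqrt(93) and sqrt(137) ↦ -sqrt(137), giving V_4.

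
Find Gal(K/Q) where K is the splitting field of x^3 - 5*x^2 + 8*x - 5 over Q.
Gal(K/Q) = S_3 (symmetric group of order 6)

Compute the discriminant of x^3 + (-5)*x^2 + (8)*x + (-5): Δ = -23. Since Δ is not a rational square, the Galois group is not contained in A_3; it must be the full S_3 (irreducibility of the cubic rules out anything smaller).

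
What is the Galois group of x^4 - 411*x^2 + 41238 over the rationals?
Gal(K/Q) = V_4 (Klein four-group, Z/2Z × Z/2Z)

f factors as (x^2 - 237)(x^2 - 174), so the splitting field is K = Q(sqrt(237), sqrt(174)). The elements 237, 174, 41238 are all non-squares in Q, so sqrt(237) and sqrt(174) generate independent quadratic extensions. Thus [K:Q] = 4 and Gal(K/Q) is generated by the two order-2 automorphisms sqrt(237) ↦ -sqrt(237) and sqrt(174) ↦ -sqrt(174), giving V_4.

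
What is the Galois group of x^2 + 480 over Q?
Gal(K/Q) = Z/2Z (cyclic of order 2)

x^2 + 480 is irreducible over Q since -480 is not a rational square. The splitting field Q(sqrt(-480)) has degree 2 over Q, and its unique nontrivial automorphism is sqrt(-480) ↦ -sqrt(-480). Hence Gal(Q(sqrt(-480))/Q) = Z/2Z.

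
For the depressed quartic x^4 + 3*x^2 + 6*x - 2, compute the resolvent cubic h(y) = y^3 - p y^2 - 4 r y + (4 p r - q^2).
h(y) = y^3 - 3*y^2 + 8*y - 60

Identify coefficients: p = 3, q = 6, r = -2.
Plug into h(y) = y^3 - p y^2 - 4 r y + (4 p r - q^2):
  h(y) = y^3 - (3) y^2 - 4*(-2) y + (4*(3)*(-2) - (6)^2)
       = y^3 + (-3) y^2 + (8) y + (-60).
Simplifying: h(y) = y^3 - 3*y^2 + 8*y - 60.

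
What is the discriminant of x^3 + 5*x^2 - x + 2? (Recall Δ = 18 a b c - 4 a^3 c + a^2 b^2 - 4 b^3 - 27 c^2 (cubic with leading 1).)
Δ = -1259

For x^3 + a x^2 + b x + c the discriminant is Δ = 18 a b c - 4 a^3 c + a^2 b^2 - 4 b^3 - 27 c^2.
Plug a = 5, b = -1, c = 2:
  18*(5)*(-1)*(2) - 4*(5)^3*(2) + (5)^2*(-1)^2 - 4*(-1)^3 - 27*(2)^2
  = -180 + (-1000) + 25 + (4) + (-108)
  = -1259.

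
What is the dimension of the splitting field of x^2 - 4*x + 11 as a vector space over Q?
[K:Q] = 2

The discriminant of x^2 + (-4)*x + (11) is b^2 - 4c = 16 - (44) = -28. Since -28 is not a perfect square in Q, the polynomial is irreducible over Q. Its two roots generate a degree-2 extension, so [K:Q] = 2.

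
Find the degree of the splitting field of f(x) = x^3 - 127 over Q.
[K:Q] = 6

x^3 - 127 has one real root r = 127^(1/3) and two complex roots r*zeta_3, r*zeta_3^2 where zeta_3 = e^(2*pi*i/3). The splitting field is Q(r, zeta_3). [Q(r):Q] = 3 and [Q(zeta_3):Q] = 2 with gcd = 1, so [Q(r, zeta_3):Q] = 3 * 2 = 6.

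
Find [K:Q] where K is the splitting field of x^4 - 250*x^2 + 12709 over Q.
[K:Q] = 4

f factors as (x^2 - 179)(x^2 - 71); the splitting field is K = Q(sqrt(179), sqrt(71)). Since 179, 71, and 12709 are all non-squares in Q, the three subfields Q(sqrt(179)), Q(sqrt(71)), Q(sqrt(12709)) are distinct degree-2 extensions, so [K:Q] = 4 (Klein four Galois group).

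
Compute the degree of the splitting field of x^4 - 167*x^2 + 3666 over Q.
[K:Q] = 4

f factors as (x^2 - 141)(x^2 - 26); the splitting field is K = Q(sqrt(141), sqrt(26)). Since 141, 26, and 3666 are all non-squares in Q, the three subfields Q(sqrt(141)), Q(sqrt(26)), Q(sqrt(3666)) are distinct degree-2 extensions, so [K:Q] = 4 (Klein four Galois group).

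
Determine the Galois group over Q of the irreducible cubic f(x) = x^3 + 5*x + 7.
Gal(K/Q) = S_3 (symmetric group of order 6)

Compute the discriminant of x^3 + (0)*x^2 + (5)*x + (7): Δ = -1823. Since Δ is not a rational square, the Galois group is not contained in A_3; it must be the full S_3 (irreducibility of the cubic rules out anything smaller).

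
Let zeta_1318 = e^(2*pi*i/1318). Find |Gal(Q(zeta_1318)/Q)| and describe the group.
|Gal(Q(zeta_1318)/Q)| = phi(1318) = 658; group ≅ (Z/1318Z)^* ≅ Z/658Z

The n-th cyclotomic polynomial Φ_1318(x) is the minimal polynomial of zeta_1318 over Q and has degree phi(1318) = 658. So Q(zeta_1318) is a degree-658 Galois extension with Galois group (Z/1318Z)^*. By CRT, (Z/1318Z)^* ≅ (Z/2Z)^* × (Z/659Z)^*. Each prime-power unit group is (Z/2Z)^* ≅ trivial group (order 1); (Z/659Z)^* ≅ Z/658Z. Hence Gal(Q(zeta_1318)/Q) ≅ Z/658Z.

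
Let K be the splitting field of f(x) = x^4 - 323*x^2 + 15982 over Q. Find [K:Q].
[K:Q] = 4

f factors as (x^2 - 262)(x^2 - 61); the splitting field is K = Q(sqrt(262), sqrt(61)). Since 262, 61, and 15982 are all non-squares in Q, the three subfields Q(sqrt(262)), Q(sqrt(61)), Q(sqrt(15982)) are distinct degree-2 extensions, so [K:Q] = 4 (Klein four Galois group).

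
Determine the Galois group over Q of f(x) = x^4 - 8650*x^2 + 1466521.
Gal(K/Q) = Z/2Z (cyclic of order 2)

f factors as (x^2 - 173)(x^2 - 8477), so the splitting field is K = Q(sqrt(173), sqrt(8477)). The squarefree part of 173 is 173 and the squarefree part of 8477 is also 173, so sqrt(173) and sqrt(8477) are both rational multiples of sqrt(173). Hence Q(sqrt(173)) = Q(sqrt(8477)) = Q(sqrt(173)), and the splitting field collapses to a single degree-2 extension with Galois group Z/2Z.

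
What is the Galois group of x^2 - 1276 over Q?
Gal(K/Q) = Z/2Z (cyclic of order 2)

x^2 - 1276 is irreducible over Q since 1276 is not a rational square. The splitting field Q(sqrt(1276)) has degree 2 over Q, and its unique nontrivial automorphism is sqrt(1276) ↦ -sqrt(1276). Hence Gal(Q(sqrt(1276))/Q) = Z/2Z.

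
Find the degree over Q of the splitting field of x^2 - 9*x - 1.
[K:Q] = 2

The discriminant of x^2 + (-9)*x + (-1) is b^2 - 4c = 81 - (-4) = 85. Since 85 is not a perfect square in Q, the polynomial is irreducible over Q. Its two roots generate a degree-2 extension, so [K:Q] = 2.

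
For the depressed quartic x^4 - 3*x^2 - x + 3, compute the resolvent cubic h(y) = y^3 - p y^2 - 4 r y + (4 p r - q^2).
h(y) = y^3 + 3*y^2 - 12*y - 37

Identify coefficients: p = -3, q = -1, r = 3.
Plug into h(y) = y^3 - p y^2 - 4 r y + (4 p r - q^2):
  h(y) = y^3 - (-3) y^2 - 4*(3) y + (4*(-3)*(3) - (-1)^2)
       = y^3 + (3) y^2 + (-12) y + (-37).
Simplifying: h(y) = y^3 + 3*y^2 - 12*y - 37.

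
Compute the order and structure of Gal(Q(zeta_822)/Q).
|Gal(Q(zeta_822)/Q)| = phi(822) = 272; group ≅ (Z/822Z)^* ≅ Z/2Z × Z/136Z

The n-th cyclotomic polynomial Φ_822(x) is the minimal polynomial of zeta_822 over Q and has degree phi(822) = 272. So Q(zeta_822) is a degree-272 Galois extension with Galois group (Z/822Z)^*. By CRT, (Z/822Z)^* ≅ (Z/2Z)^* × (Z/3Z)^* × (Z/137Z)^*. Each prime-power unit group is (Z/2Z)^* ≅ trivial group (order 1); (Z/3Z)^* ≅ Z/2Z; (Z/137Z)^* ≅ Z/136Z. Hence Gal(Q(zeta_822)/Q) ≅ Z/2Z × Z/136Z.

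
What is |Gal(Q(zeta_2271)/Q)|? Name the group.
|Gal(Q(zeta_2271)/Q)| = phi(2271) = 1512; group ≅ (Z/2271Z)^* ≅ Z/2Z × Z/756Z

The n-th cyclotomic polynomial Φ_2271(x) is the minimal polynomial of zeta_2271 over Q and has degree phi(2271) = 1512. So Q(zeta_2271) is a degree-1512 Galois extension with Galois group (Z/2271Z)^*. By CRT, (Z/2271Z)^* ≅ (Z/3Z)^* × (Z/757Z)^*. Each prime-power unit group is (Z/3Z)^* ≅ Z/2Z; (Z/757Z)^* ≅ Z/756Z. Hence Gal(Q(zeta_2271)/Q) ≅ Z/2Z × Z/756Z.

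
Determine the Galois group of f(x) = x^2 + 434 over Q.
Gal(K/Q) = Z/2Z (cyclic of order 2)

x^2 + 434 is irreducible over Q since -434 is not a rational square. The splitting field Q(sqrt(-434)) has degree 2 over Q, and its unique nontrivial automorphism is sqrt(-434) ↦ -sqrt(-434). Hence Gal(Q(sqrt(-434))/Q) = Z/2Z.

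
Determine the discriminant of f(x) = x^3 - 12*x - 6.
Δ = 5940

For a depressed cubic x^3 + p x + q the discriminant is Δ = -4 p^3 - 27 q^2 = -4*(-12)^3 - 27*(-6)^2 = 6912 - 972 = 5940.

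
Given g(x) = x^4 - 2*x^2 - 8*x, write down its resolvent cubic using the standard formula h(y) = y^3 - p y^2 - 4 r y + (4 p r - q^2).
h(y) = y^3 + 2*y^2 - 64

Identify coefficients: p = -2, q = -8, r = 0.
Plug into h(y) = y^3 - p y^2 - 4 r y + (4 p r - q^2):
  h(y) = y^3 - (-2) y^2 - 4*(0) y + (4*(-2)*(0) - (-8)^2)
       = y^3 + (2) y^2 + (0) y + (-64).
Simplifying: h(y) = y^3 + 2*y^2 - 64.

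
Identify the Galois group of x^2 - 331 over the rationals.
Gal(K/Q) = Z/2Z (cyclic of order 2)

x^2 - 331 is irreducible over Q since 331 is not a rational square. The splitting field Q(sqrt(331)) has degree 2 over Q, and its unique nontrivial automorphism is sqrt(331) ↦ -sqrt(331). Hence Gal(Q(sqrt(331))/Q) = Z/2Z.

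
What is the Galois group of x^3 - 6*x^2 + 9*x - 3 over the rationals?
Gal(K/Q) = A_3 (cyclic of order 3)

Compute the discriminant of x^3 + (-6)*x^2 + (9)*x + (-3): Δ = 81. Since Δ is a perfect square (Δ = 9^2), the Galois group is contained in A_3. Irreducibility forces the group to be transitive on three roots, so Gal = A_3.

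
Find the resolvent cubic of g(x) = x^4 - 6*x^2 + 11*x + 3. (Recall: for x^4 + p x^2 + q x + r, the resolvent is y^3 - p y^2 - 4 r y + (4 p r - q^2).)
h(y) = y^3 + 6*y^2 - 12*y - 193

Identify coefficients: p = -6, q = 11, r = 3.
Plug into h(y) = y^3 - p y^2 - 4 r y + (4 p r - q^2):
  h(y) = y^3 - (-6) y^2 - 4*(3) y + (4*(-6)*(3) - (11)^2)
       = y^3 + (6) y^2 + (-12) y + (-193).
Simplifying: h(y) = y^3 + 6*y^2 - 12*y - 193.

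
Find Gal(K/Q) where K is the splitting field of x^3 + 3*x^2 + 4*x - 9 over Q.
Gal(K/Q) = S_3 (symmetric group of order 6)

Compute the discriminant of x^3 + (3)*x^2 + (4)*x + (-9): Δ = -3271. Since Δ is not a rational square, the Galois group is not contained in A_3; it must be the full S_3 (irreducibility of the cubic rules out anything smaller).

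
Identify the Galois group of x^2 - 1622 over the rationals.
Gal(K/Q) = Z/2Z (cyclic of order 2)

x^2 - 1622 is irreducible over Q since 1622 is not a rational square. The splitting field Q(sqrt(1622)) has degree 2 over Q, and its unique nontrivial automorphism is sqrt(1622) ↦ -sqrt(1622). Hence Gal(Q(sqrt(1622))/Q) = Z/2Z.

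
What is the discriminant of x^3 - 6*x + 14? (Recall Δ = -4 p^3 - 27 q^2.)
Δ = -4428

For a depressed cubic x^3 + p x + q the discriminant is Δ = -4 p^3 - 27 q^2 = -4*(-6)^3 - 27*(14)^2 = 864 - 5292 = -4428.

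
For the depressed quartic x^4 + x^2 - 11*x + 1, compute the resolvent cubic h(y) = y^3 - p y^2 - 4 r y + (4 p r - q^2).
h(y) = y^3 - y^2 - 4*y - 117

Identify coefficients: p = 1, q = -11, r = 1.
Plug into h(y) = y^3 - p y^2 - 4 r y + (4 p r - q^2):
  h(y) = y^3 - (1) y^2 - 4*(1) y + (4*(1)*(1) - (-11)^2)
       = y^3 + (-1) y^2 + (-4) y + (-117).
Simplifying: h(y) = y^3 - y^2 - 4*y - 117.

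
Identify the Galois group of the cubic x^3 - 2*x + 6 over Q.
Gal(K/Q) = S_3 (symmetric group of order 6)

Compute the discriminant of x^3 + (0)*x^2 + (-2)*x + (6): Δ = -940. Since Δ is not a rational square, the Galois group is not contained in A_3; it must be the full S_3 (irreducibility of the cubic rules out anything smaller).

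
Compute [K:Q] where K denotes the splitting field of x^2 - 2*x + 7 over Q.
[K:Q] = 2

The discriminant of x^2 + (-2)*x + (7) is b^2 - 4c = 4 - (28) = -24. Since -24 is not a perfect square in Q, the polynomial is irreducible over Q. Its two roots generate a degree-2 extension, so [K:Q] = 2.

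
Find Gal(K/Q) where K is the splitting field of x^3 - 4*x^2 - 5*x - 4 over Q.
Gal(K/Q) = S_3 (symmetric group of order 6)

Compute the discriminant of x^3 + (-4)*x^2 + (-5)*x + (-4): Δ = -1996. Since Δ is not a rational square, the Galois group is not contained in A_3; it must be the full S_3 (irreducibility of the cubic rules out anything smaller).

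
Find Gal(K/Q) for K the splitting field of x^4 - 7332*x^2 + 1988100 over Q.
Gal(K/Q) = Z/2Z (cyclic of order 2)

f factors as (x^2 - 7050)(x^2 - 282), so the splitting field is K = Q(sqrt(7050), sqrt(282)). The squarefree part of 7050 is 282 and the squarefree part of 282 is also 282, so sqrt(7050) and sqrt(282) are both rational multiples of sqrt(282). Hence Q(sqrt(7050)) = Q(sqrt(282)) = Q(sqrt(282)), and the splitting field collapses to a single degree-2 extension with Galois group Z/2Z.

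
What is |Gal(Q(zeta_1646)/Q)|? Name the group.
|Gal(Q(zeta_1646)/Q)| = phi(1646) = 822; group ≅ (Z/1646Z)^* ≅ Z/822Z

The n-th cyclotomic polynomial Φ_1646(x) is the minimal polynomial of zeta_1646 over Q and has degree phi(1646) = 822. So Q(zeta_1646) is a degree-822 Galois extension with Galois group (Z/1646Z)^*. By CRT, (Z/1646Z)^* ≅ (Z/2Z)^* × (Z/823Z)^*. Each prime-power unit group is (Z/2Z)^* ≅ trivial group (order 1); (Z/823Z)^* ≅ Z/822Z. Hence Gal(Q(zeta_1646)/Q) ≅ Z/822Z.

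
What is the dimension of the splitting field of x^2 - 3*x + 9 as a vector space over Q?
[K:Q] = 2

The discriminant of x^2 + (-3)*x + (9) is b^2 - 4c = 9 - (36) = -27. Since -27 is not a perfect square in Q, the polynomial is irreducible over Q. Its two roots generate a degree-2 extension, so [K:Q] = 2.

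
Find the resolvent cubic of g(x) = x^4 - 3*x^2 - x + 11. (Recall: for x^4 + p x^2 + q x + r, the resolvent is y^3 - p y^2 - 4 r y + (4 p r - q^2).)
h(y) = y^3 + 3*y^2 - 44*y - 133

Identify coefficients: p = -3, q = -1, r = 11.
Plug into h(y) = y^3 - p y^2 - 4 r y + (4 p r - q^2):
  h(y) = y^3 - (-3) y^2 - 4*(11) y + (4*(-3)*(11) - (-1)^2)
       = y^3 + (3) y^2 + (-44) y + (-133).
Simplifying: h(y) = y^3 + 3*y^2 - 44*y - 133.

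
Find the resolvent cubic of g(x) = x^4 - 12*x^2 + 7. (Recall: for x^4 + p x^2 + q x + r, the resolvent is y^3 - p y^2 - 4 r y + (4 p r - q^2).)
h(y) = y^3 + 12*y^2 - 28*y - 336

Identify coefficients: p = -12, q = 0, r = 7.
Plug into h(y) = y^3 - p y^2 - 4 r y + (4 p r - q^2):
  h(y) = y^3 - (-12) y^2 - 4*(7) y + (4*(-12)*(7) - (0)^2)
       = y^3 + (12) y^2 + (-28) y + (-336).
Simplifying: h(y) = y^3 + 12*y^2 - 28*y - 336.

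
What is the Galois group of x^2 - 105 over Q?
Gal(K/Q) = Z/2Z (cyclic of order 2)

x^2 - 105 is irreducible over Q since 105 is not a rational square. The splitting field Q(sqrt(105)) has degree 2 over Q, and its unique nontrivial automorphism is sqrt(105) ↦ -sqrt(105). Hence Gal(Q(sqrt(105))/Q) = Z/2Z.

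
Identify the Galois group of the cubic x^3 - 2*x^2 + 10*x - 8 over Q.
Gal(K/Q) = S_3 (symmetric group of order 6)

Compute the discriminant of x^3 + (-2)*x^2 + (10)*x + (-8): Δ = -2704. Since Δ is not a rational square, the Galois group is not contained in A_3; it must be the full S_3 (irreducibility of the cubic rules out anything smaller).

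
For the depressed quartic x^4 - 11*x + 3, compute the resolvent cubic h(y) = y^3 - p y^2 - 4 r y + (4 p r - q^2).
h(y) = y^3 - 12*y - 121

Identify coefficients: p = 0, q = -11, r = 3.
Plug into h(y) = y^3 - p y^2 - 4 r y + (4 p r - q^2):
  h(y) = y^3 - (0) y^2 - 4*(3) y + (4*(0)*(3) - (-11)^2)
       = y^3 + (0) y^2 + (-12) y + (-121).
Simplifying: h(y) = y^3 - 12*y - 121.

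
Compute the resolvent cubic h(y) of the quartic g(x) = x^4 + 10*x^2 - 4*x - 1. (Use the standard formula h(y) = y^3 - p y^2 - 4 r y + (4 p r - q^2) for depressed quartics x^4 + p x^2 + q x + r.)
h(y) = y^3 - 10*y^2 + 4*y - 56

Identify coefficients: p = 10, q = -4, r = -1.
Plug into h(y) = y^3 - p y^2 - 4 r y + (4 p r - q^2):
  h(y) = y^3 - (10) y^2 - 4*(-1) y + (4*(10)*(-1) - (-4)^2)
       = y^3 + (-10) y^2 + (4) y + (-56).
Simplifying: h(y) = y^3 - 10*y^2 + 4*y - 56.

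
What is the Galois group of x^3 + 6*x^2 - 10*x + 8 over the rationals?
Gal(K/Q) = S_3 (symmetric group of order 6)

Compute the discriminant of x^3 + (6)*x^2 + (-10)*x + (8): Δ = -9680. Since Δ is not a rational square, the Galois group is not contained in A_3; it must be the full S_3 (irreducibility of the cubic rules out anything smaller).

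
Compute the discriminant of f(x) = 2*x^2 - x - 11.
Δ = 89

For a quadratic a x^2 + b x + c the discriminant is Δ = b^2 - 4ac = (-1)^2 - 4*(2)*(-11) = 1 - (-88) = 89.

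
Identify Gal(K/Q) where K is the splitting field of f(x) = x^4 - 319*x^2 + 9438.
Gal(K/Q) = V_4 (Klein four-group, Z/2Z × Z/2Z)

f factors as (x^2 - 286)(x^2 - 33), so the splitting field is K = Q(sqrt(286), sqrt(33)). The elements 286, 33, 9438 are all non-squares in Q, so sqrt(286) and sqrt(33) generate independent quadratic extensions. Thus [K:Q] = 4 and Gal(K/Q) is generated by the two order-2 automorphisms sqrt(286) ↦ -sqrt(286) and sqrt(33) ↦ -sqrt(33), giving V_4.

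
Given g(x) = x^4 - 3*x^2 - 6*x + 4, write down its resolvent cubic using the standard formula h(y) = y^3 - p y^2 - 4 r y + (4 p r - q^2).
h(y) = y^3 + 3*y^2 - 16*y - 84

Identify coefficients: p = -3, q = -6, r = 4.
Plug into h(y) = y^3 - p y^2 - 4 r y + (4 p r - q^2):
  h(y) = y^3 - (-3) y^2 - 4*(4) y + (4*(-3)*(4) - (-6)^2)
       = y^3 + (3) y^2 + (-16) y + (-84).
Simplifying: h(y) = y^3 + 3*y^2 - 16*y - 84.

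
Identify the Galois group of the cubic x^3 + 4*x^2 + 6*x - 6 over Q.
Gal(K/Q) = S_3 (symmetric group of order 6)

Compute the discriminant of x^3 + (4)*x^2 + (6)*x + (-6): Δ = -2316. Since Δ is not a rational square, the Galois group is not contained in A_3; it must be the full S_3 (irreducibility of the cubic rules out anything smaller).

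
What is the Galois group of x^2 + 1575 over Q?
Gal(K/Q) = Z/2Z (cyclic of order 2)

x^2 + 1575 is irreducible over Q since -1575 is not a rational square. The splitting field Q(sqrt(-1575)) has degree 2 over Q, and its unique nontrivial automorphism is sqrt(-1575) ↦ -sqrt(-1575). Hence Gal(Q(sqrt(-1575))/Q) = Z/2Z.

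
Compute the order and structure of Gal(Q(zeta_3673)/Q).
|Gal(Q(zeta_3673)/Q)| = phi(3673) = 3672; group ≅ (Z/3673Z)^* ≅ Z/3672Z

The n-th cyclotomic polynomial Φ_3673(x) is the minimal polynomial of zeta_3673 over Q and has degree phi(3673) = 3672. So Q(zeta_3673) is a degree-3672 Galois extension with Galois group (Z/3673Z)^*. (Z/3673Z)^* is cyclic since 3673 is an odd prime power (or 4). Hence Gal(Q(zeta_3673)/Q) ≅ Z/3672Z.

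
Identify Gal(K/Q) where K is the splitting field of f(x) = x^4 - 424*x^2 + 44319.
Gal(K/Q) = V_4 (Klein four-group, Z/2Z × Z/2Z)

f factors as (x^2 - 237)(x^2 - 187), so the splitting field is K = Q(sqrt(237), sqrt(187)). The elements 237, 187, 44319 are all non-squares in Q, so sqrt(237) and sqrt(187) generate independent quadratic extensions. Thus [K:Q] = 4 and Gal(K/Q) is generated by the two order-2 automorphisms sqrt(237) ↦ -sqrt(237) and sqrt(187) ↦ -sqrt(187), giving V_4.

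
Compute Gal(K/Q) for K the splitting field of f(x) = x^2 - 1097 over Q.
Gal(K/Q) = Z/2Z (cyclic of order 2)

x^2 - 1097 is irreducible over Q since 1097 is not a rational square. The splitting field Q(sqrt(1097)) has degree 2 over Q, and its unique nontrivial automorphism is sqrt(1097) ↦ -sqrt(1097). Hence Gal(Q(sqrt(1097))/Q) = Z/2Z.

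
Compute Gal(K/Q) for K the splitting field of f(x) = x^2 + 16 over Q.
Gal(K/Q) = Z/2Z (cyclic of order 2)

x^2 + 16 is irreducible over Q since -16 is not a rational square. The splitting field Q(sqrt(-16)) has degree 2 over Q, and its unique nontrivial automorphism is sqrt(-16) ↦ -sqrt(-16). Hence Gal(Q(sqrt(-16))/Q) = Z/2Z.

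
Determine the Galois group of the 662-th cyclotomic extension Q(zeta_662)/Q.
|Gal(Q(zeta_662)/Q)| = phi(662) = 330; group ≅ (Z/662Z)^* ≅ Z/330Z

The n-th cyclotomic polynomial Φ_662(x) is the minimal polynomial of zeta_662 over Q and has degree phi(662) = 330. So Q(zeta_662) is a degree-330 Galois extension with Galois group (Z/662Z)^*. By CRT, (Z/662Z)^* ≅ (Z/2Z)^* × (Z/331Z)^*. Each prime-power unit group is (Z/2Z)^* ≅ trivial group (order 1); (Z/331Z)^* ≅ Z/330Z. Hence Gal(Q(zeta_662)/Q) ≅ Z/330Z.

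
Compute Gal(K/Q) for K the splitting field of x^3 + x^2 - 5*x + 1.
Gal(K/Q) = S_3 (symmetric group of order 6)

Compute the discriminant of x^3 + (1)*x^2 + (-5)*x + (1): Δ = 404. Since Δ is not a rational square, the Galois group is not contained in A_3; it must be the full S_3 (irreducibility of the cubic rules out anything smaller).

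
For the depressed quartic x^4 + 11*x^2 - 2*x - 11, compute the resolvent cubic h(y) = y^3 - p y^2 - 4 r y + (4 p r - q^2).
h(y) = y^3 - 11*y^2 + 44*y - 488

Identify coefficients: p = 11, q = -2, r = -11.
Plug into h(y) = y^3 - p y^2 - 4 r y + (4 p r - q^2):
  h(y) = y^3 - (11) y^2 - 4*(-11) y + (4*(11)*(-11) - (-2)^2)
       = y^3 + (-11) y^2 + (44) y + (-488).
Simplifying: h(y) = y^3 - 11*y^2 + 44*y - 488.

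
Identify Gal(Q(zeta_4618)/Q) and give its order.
|Gal(Q(zeta_4618)/Q)| = phi(4618) = 2308; group ≅ (Z/4618Z)^* ≅ Z/2308Z

The n-th cyclotomic polynomial Φ_4618(x) is the minimal polynomial of zeta_4618 over Q and has degree phi(4618) = 2308. So Q(zeta_4618) is a degree-2308 Galois extension with Galois group (Z/4618Z)^*. By CRT, (Z/4618Z)^* ≅ (Z/2Z)^* × (Z/2309Z)^*. Each prime-power unit group is (Z/2Z)^* ≅ trivial group (order 1); (Z/2309Z)^* ≅ Z/2308Z. Hence Gal(Q(zeta_4618)/Q) ≅ Z/2308Z.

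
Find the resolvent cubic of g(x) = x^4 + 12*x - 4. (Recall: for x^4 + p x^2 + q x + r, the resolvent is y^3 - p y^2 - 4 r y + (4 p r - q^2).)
h(y) = y^3 + 16*y - 144

Identify coefficients: p = 0, q = 12, r = -4.
Plug into h(y) = y^3 - p y^2 - 4 r y + (4 p r - q^2):
  h(y) = y^3 - (0) y^2 - 4*(-4) y + (4*(0)*(-4) - (12)^2)
       = y^3 + (0) y^2 + (16) y + (-144).
Simplifying: h(y) = y^3 + 16*y - 144.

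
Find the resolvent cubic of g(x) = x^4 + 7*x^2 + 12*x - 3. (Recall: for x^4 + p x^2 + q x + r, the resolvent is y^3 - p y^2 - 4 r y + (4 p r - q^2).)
h(y) = y^3 - 7*y^2 + 12*y - 228

Identify coefficients: p = 7, q = 12, r = -3.
Plug into h(y) = y^3 - p y^2 - 4 r y + (4 p r - q^2):
  h(y) = y^3 - (7) y^2 - 4*(-3) y + (4*(7)*(-3) - (12)^2)
       = y^3 + (-7) y^2 + (12) y + (-228).
Simplifying: h(y) = y^3 - 7*y^2 + 12*y - 228.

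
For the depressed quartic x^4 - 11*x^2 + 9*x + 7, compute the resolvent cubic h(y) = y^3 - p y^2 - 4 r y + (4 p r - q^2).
h(y) = y^3 + 11*y^2 - 28*y - 389

Identify coefficients: p = -11, q = 9, r = 7.
Plug into h(y) = y^3 - p y^2 - 4 r y + (4 p r - q^2):
  h(y) = y^3 - (-11) y^2 - 4*(7) y + (4*(-11)*(7) - (9)^2)
       = y^3 + (11) y^2 + (-28) y + (-389).
Simplifying: h(y) = y^3 + 11*y^2 - 28*y - 389.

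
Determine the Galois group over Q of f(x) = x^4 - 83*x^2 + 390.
Gal(K/Q) = V_4 (Klein four-group, Z/2Z × Z/2Z)

f factors as (x^2 - 78)(x^2 - 5), so the splitting field is K = Q(sqrt(78), sqrt(5)). The elements 78, 5, 390 are all non-squares in Q, so sqrt(78) and sqrt(5) generate independent quadratic extensions. Thus [K:Q] = 4 and Gal(K/Q) is generated by the two order-2 automorphisms sqrt(78) ↦ -sqrt(78) and sqrt(5) ↦ -sqrt(5), giving V_4.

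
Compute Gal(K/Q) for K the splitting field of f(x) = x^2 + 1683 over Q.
Gal(K/Q) = Z/2Z (cyclic of order 2)

x^2 + 1683 is irreducible over Q since -1683 is not a rational square. The splitting field Q(sqrt(-1683)) has degree 2 over Q, and its unique nontrivial automorphism is sqrt(-1683) ↦ -sqrt(-1683). Hence Gal(Q(sqrt(-1683))/Q) = Z/2Z.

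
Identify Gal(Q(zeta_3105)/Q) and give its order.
|Gal(Q(zeta_3105)/Q)| = phi(3105) = 1584; group ≅ (Z/3105Z)^* ≅ Z/4Z × Z/18Z × Z/22Z

The n-th cyclotomic polynomial Φ_3105(x) is the minimal polynomial of zeta_3105 over Q and has degree phi(3105) = 1584. So Q(zeta_3105) is a degree-1584 Galois extension with Galois group (Z/3105Z)^*. By CRT, (Z/3105Z)^* ≅ (Z/27Z)^* × (Z/5Z)^* × (Z/23Z)^*. Each prime-power unit group is (Z/27Z)^* ≅ Z/18Z; (Z/5Z)^* ≅ Z/4Z; (Z/23Z)^* ≅ Z/22Z. Hence Gal(Q(zeta_3105)/Q) ≅ Z/4Z × Z/18Z × Z/22Z.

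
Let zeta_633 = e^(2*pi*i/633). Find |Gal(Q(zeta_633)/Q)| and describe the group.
|Gal(Q(zeta_633)/Q)| = phi(633) = 420; group ≅ (Z/633Z)^* ≅ Z/2Z × Z/210Z

The n-th cyclotomic polynomial Φ_633(x) is the minimal polynomial of zeta_633 over Q and has degree phi(633) = 420. So Q(zeta_633) is a degree-420 Galois extension with Galois group (Z/633Z)^*. By CRT, (Z/633Z)^* ≅ (Z/3Z)^* × (Z/211Z)^*. Each prime-power unit group is (Z/3Z)^* ≅ Z/2Z; (Z/211Z)^* ≅ Z/210Z. Hence Gal(Q(zeta_633)/Q) ≅ Z/2Z × Z/210Z.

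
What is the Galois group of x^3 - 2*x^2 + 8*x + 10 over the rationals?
Gal(K/Q) = S_3 (symmetric group of order 6)

Compute the discriminant of x^3 + (-2)*x^2 + (8)*x + (10): Δ = -7052. Since Δ is not a rational square, the Galois group is not contained in A_3; it must be the full S_3 (irreducibility of the cubic rules out anything smaller).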